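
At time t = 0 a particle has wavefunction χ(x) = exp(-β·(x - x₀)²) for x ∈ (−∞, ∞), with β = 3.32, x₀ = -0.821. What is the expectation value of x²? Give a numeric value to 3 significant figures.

0.749

⟨x²⟩ = ∫ x²·|χ|² dx / ∫|χ|² dx (integrals over the domain).
Gaussian moments (u = x − x₀): ∫u^(2j)·e^(−2βu²) du = (2j−1)!!/(4β)^j · √(π/(2β)), odd powers integrate to 0; here √(π/(2β)) = 0.68785.
State is unnormalized: ∫|χ|² dx = 0.68785, and ∫χ*·x²·χ dx = 0.51543, so ⟨x²⟩ = 0.51543 / 0.68785.
⟨x²⟩ = 0.74934.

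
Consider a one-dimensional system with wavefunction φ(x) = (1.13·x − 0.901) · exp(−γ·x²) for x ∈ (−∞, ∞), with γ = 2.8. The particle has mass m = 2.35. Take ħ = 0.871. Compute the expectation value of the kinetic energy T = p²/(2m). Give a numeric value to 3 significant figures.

0.563

T = −(ħ²/2m) d²/dx², so ⟨T⟩ = −(ħ²/2m) ∫ φ*·φ'' dx / ∫|φ|² dx; with m = 2.35.
Expand each integrand as polynomial × e^(−2γx²) and use ∫x^(2j)·e^(−2γx²) dx = (2j−1)!!/(4γ)^j · √(π/(2γ)), odd powers → 0; here √(π/(2γ)) = 0.74900. Differentiate with the product rule, d/dx e^(−γx²) = −2γx·e^(−γx²).
State is unnormalized: ∫|φ|² dx = 0.69343, and ∫φ*·(−ħ²/2m · φ'') dx = 0.39059, so ⟨T⟩ = 0.39059 / 0.69343.
⟨T⟩ = 0.56327.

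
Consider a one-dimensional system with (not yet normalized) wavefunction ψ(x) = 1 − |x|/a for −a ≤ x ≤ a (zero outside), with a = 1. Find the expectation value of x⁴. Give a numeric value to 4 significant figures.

0.02857

⟨x⁴⟩ = ∫ x⁴·|ψ|² dx / ∫|ψ|² dx (integrals over the domain).
ψ is even, so ∫ over [−a, a] = 2∫₀ᵃ with ψ = 1 − x/a there: ∫₀ᵃ (1 − x/a)² dx = a/3, ∫₀ᵃ x²(1 − x/a)² dx = a³/30, ∫₀ᵃ x⁴(1 − x/a)² dx = a⁵/105.
State is unnormalized: ∫|ψ|² dx = 0.66667, and ∫ψ*·x⁴·ψ dx = 0.019048, so ⟨x⁴⟩ = 0.019048 / 0.66667.
⟨x⁴⟩ = 0.028571.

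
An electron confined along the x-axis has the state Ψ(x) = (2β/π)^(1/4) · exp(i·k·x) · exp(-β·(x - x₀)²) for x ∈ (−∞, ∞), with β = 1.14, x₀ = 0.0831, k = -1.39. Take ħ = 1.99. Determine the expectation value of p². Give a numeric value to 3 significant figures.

12.2

p² Ψ = −ħ² d²Ψ/dx²; ⟨p²⟩ = −ħ² ∫ Ψ*·Ψ'' dx.
Gaussian moments (u = x − x₀): ∫u^(2j)·e^(−2βu²) du = (2j−1)!!/(4β)^j · √(π/(2β)), odd powers integrate to 0; here √(π/(2β)) = 1.1738. Derivatives: Ψ′ = (ik − 2βu)·Ψ, Ψ″ = ((ik − 2βu)² − 2β)·Ψ; the odd-in-u pieces drop out.
⟨p²⟩ = 12.166.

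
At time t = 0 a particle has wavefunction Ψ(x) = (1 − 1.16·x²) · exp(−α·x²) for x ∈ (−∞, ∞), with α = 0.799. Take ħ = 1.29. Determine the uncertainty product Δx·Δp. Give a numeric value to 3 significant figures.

Δx = √(⟨x²⟩−⟨x⟩²), Δp = √(⟨p²⟩−⟨p⟩²).
Expand each integrand as polynomial × e^(−2αx²) and use ∫x^(2j)·e^(−2αx²) dx = (2j−1)!!/(4α)^j · √(π/(2α)), odd powers → 0; here √(π/(2α)) = 1.4021. Differentiate with the product rule, d/dx e^(−αx²) = −2αx·e^(−αx²).
Normalization: ∫|Ψ|² dx = 0.93844.
⟨x⟩ = 0.0000, ⟨x²⟩ = 0.37320 ⇒ Δx = 0.61090.
⟨p⟩ = 0.0000, ⟨p²⟩ = 5.2606 ⇒ Δp = 2.2936.
Δx·Δp = 1.4012.

1.40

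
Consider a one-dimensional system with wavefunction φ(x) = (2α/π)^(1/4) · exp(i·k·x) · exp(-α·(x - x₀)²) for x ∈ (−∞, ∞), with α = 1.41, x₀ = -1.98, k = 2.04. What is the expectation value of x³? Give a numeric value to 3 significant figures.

-8.82

⟨x³⟩ = ∫ x³·|φ|² dx (integrals over the domain).
Gaussian moments (u = x − x₀): ∫u^(2j)·e^(−2αu²) du = (2j−1)!!/(4α)^j · √(π/(2α)), odd powers integrate to 0; here √(π/(2α)) = 1.0555.
⟨x³⟩ = -8.8156.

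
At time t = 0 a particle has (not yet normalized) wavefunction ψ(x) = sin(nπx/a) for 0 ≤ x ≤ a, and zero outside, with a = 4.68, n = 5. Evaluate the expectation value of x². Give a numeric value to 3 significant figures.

7.26

⟨x²⟩ = ∫ x²·|ψ|² dx / ∫|ψ|² dx (integrals over the domain).
With sin²θ = (1 − cos2θ)/2 on 0 ≤ x ≤ a: ∫sin²(nπx/a) dx = a/2, ∫x·sin²(nπx/a) dx = a²/4, ∫x²·sin²(nπx/a) dx = a³·(1/6 − 1/(4n²π²)); higher powers xᵏ the same way, integrating xᵏ·cos(2nπx/a) by parts.
State is unnormalized: ∫|ψ|² dx = 2.3400, and ∫ψ*·x²·ψ dx = 16.980, so ⟨x²⟩ = 16.980 / 2.3400.
⟨x²⟩ = 7.2564.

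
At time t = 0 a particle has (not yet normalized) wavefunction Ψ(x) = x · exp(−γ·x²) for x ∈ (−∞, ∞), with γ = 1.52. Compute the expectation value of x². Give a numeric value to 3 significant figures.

⟨x²⟩ = ∫ x²·|Ψ|² dx / ∫|Ψ|² dx (integrals over the domain).
Expand each integrand as polynomial × e^(−2γx²) and use ∫x^(2j)·e^(−2γx²) dx = (2j−1)!!/(4γ)^j · √(π/(2γ)), odd powers → 0; here √(π/(2γ)) = 1.0166.
State is unnormalized: ∫|Ψ|² dx = 0.16720, and ∫Ψ*·x²·Ψ dx = 0.082500, so ⟨x²⟩ = 0.082500 / 0.16720.
⟨x²⟩ = 0.49342.

0.493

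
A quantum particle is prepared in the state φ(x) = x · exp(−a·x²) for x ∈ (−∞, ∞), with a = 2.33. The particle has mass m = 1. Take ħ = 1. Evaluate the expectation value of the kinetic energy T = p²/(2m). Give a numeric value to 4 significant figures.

3.495

T = −(ħ²/2m) d²/dx², so ⟨T⟩ = −(ħ²/2m) ∫ φ*·φ'' dx / ∫|φ|² dx; with m = 1.
Expand each integrand as polynomial × e^(−2ax²) and use ∫x^(2j)·e^(−2ax²) dx = (2j−1)!!/(4a)^j · √(π/(2a)), odd powers → 0; here √(π/(2a)) = 0.82107. Differentiate with the product rule, d/dx e^(−ax²) = −2ax·e^(−ax²).
State is unnormalized: ∫|φ|² dx = 0.088098, and ∫φ*·(−ħ²/2m · φ'') dx = 0.30790, so ⟨T⟩ = 0.30790 / 0.088098.
⟨T⟩ = 3.4950.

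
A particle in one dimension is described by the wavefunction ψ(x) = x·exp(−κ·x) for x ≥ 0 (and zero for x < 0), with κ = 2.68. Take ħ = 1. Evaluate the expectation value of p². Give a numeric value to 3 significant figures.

7.18

p² ψ = −ħ² d²ψ/dx²; ⟨p²⟩ = −ħ² ∫ ψ*·ψ'' dx / ∫|ψ|² dx.
Differentiate x·exp(−κ·x) with the product rule; every integrand then reduces to terms xʲ·e^(−2κx) on [0, ∞), with ∫₀^∞ xʲ·e^(−2κx) dx = j!/(2κ)^(j+1).
State is unnormalized: ∫|ψ|² dx = 0.012988, and ∫ψ*·(−ħ² ψ'') dx = 0.093284, so ⟨p²⟩ = 0.093284 / 0.012988.
⟨p²⟩ = 7.1824.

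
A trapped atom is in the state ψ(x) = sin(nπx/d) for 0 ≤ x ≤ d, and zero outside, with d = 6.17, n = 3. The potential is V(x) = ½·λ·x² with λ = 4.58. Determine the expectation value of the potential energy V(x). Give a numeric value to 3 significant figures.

28.6

⟨V⟩ = ∫ V(x)·|ψ|² dx / ∫|ψ|² dx.
With sin²θ = (1 − cos2θ)/2 on 0 ≤ x ≤ d: ∫sin²(nπx/d) dx = d/2, ∫x·sin²(nπx/d) dx = d²/4, ∫x²·sin²(nπx/d) dx = d³·(1/6 − 1/(4n²π²)); higher powers xᵏ the same way, integrating xᵏ·cos(2nπx/d) by parts.
State is unnormalized: ∫|ψ|² dx = 3.0850, and ∫ψ*·V(x)·ψ dx = 88.134, so ⟨V⟩ = 88.134 / 3.0850.
⟨V⟩ = 28.569.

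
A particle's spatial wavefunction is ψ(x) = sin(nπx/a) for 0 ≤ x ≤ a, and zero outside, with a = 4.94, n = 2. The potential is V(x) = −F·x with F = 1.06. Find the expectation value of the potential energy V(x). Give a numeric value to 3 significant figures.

-2.62

⟨V⟩ = ∫ V(x)·|ψ|² dx / ∫|ψ|² dx.
With sin²θ = (1 − cos2θ)/2 on 0 ≤ x ≤ a: ∫sin²(nπx/a) dx = a/2, ∫x·sin²(nπx/a) dx = a²/4, ∫x²·sin²(nπx/a) dx = a³·(1/6 − 1/(4n²π²)); higher powers xᵏ the same way, integrating xᵏ·cos(2nπx/a) by parts.
State is unnormalized: ∫|ψ|² dx = 2.4700, and ∫ψ*·V(x)·ψ dx = -6.4670, so ⟨V⟩ = -6.4670 / 2.4700.
⟨V⟩ = -2.6182.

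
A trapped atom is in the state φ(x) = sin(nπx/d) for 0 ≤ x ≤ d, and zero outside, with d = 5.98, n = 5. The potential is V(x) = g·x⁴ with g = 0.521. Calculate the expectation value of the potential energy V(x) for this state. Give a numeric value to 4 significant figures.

130.6

⟨V⟩ = ∫ V(x)·|φ|² dx / ∫|φ|² dx.
With sin²θ = (1 − cos2θ)/2 on 0 ≤ x ≤ d: ∫sin²(nπx/d) dx = d/2, ∫x·sin²(nπx/d) dx = d²/4, ∫x²·sin²(nπx/d) dx = d³·(1/6 − 1/(4n²π²)); higher powers xᵏ the same way, integrating xᵏ·cos(2nπx/d) by parts.
State is unnormalized: ∫|φ|² dx = 2.9900, and ∫φ*·V(x)·φ dx = 390.40, so ⟨V⟩ = 390.40 / 2.9900.
⟨V⟩ = 130.57.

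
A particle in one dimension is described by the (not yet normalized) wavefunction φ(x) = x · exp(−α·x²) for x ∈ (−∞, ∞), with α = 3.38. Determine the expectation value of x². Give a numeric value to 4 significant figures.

⟨x²⟩ = ∫ x²·|φ|² dx / ∫|φ|² dx (integrals over the domain).
Expand each integrand as polynomial × e^(−2αx²) and use ∫x^(2j)·e^(−2αx²) dx = (2j−1)!!/(4α)^j · √(π/(2α)), odd powers → 0; here √(π/(2α)) = 0.68171.
State is unnormalized: ∫|φ|² dx = 0.050423, and ∫φ*·x²·φ dx = 0.011188, so ⟨x²⟩ = 0.011188 / 0.050423.
⟨x²⟩ = 0.22189.

0.2219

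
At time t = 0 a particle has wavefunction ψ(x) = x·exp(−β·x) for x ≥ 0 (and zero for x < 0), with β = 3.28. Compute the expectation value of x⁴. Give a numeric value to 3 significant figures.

0.194

⟨x⁴⟩ = ∫ x⁴·|ψ|² dx / ∫|ψ|² dx (integrals over the domain).
Every integrand reduces to terms xʲ·e^(−2βx) on [0, ∞); use ∫₀^∞ xʲ·e^(−2βx) dx = j!/(2β)^(j+1).
State is unnormalized: ∫|ψ|² dx = 0.0070847, and ∫ψ*·x⁴·ψ dx = 0.0013772, so ⟨x⁴⟩ = 0.0013772 / 0.0070847.
⟨x⁴⟩ = 0.19440.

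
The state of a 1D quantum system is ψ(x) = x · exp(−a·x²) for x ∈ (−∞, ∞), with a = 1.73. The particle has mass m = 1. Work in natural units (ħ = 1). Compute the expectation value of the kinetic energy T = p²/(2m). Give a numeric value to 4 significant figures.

T = −(ħ²/2m) d²/dx², so ⟨T⟩ = −(ħ²/2m) ∫ ψ*·ψ'' dx / ∫|ψ|² dx; with m = 1.
Expand each integrand as polynomial × e^(−2ax²) and use ∫x^(2j)·e^(−2ax²) dx = (2j−1)!!/(4a)^j · √(π/(2a)), odd powers → 0; here √(π/(2a)) = 0.95288. Differentiate with the product rule, d/dx e^(−ax²) = −2ax·e^(−ax²).
State is unnormalized: ∫|ψ|² dx = 0.13770, and ∫ψ*·(−ħ²/2m · ψ'') dx = 0.35733, so ⟨T⟩ = 0.35733 / 0.13770.
⟨T⟩ = 2.5950.

2.595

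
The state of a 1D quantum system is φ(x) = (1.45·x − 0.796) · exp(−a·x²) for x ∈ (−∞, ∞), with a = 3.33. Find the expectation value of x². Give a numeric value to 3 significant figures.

⟨x²⟩ = ∫ x²·|φ|² dx / ∫|φ|² dx (integrals over the domain).
Expand each integrand as polynomial × e^(−2ax²) and use ∫x^(2j)·e^(−2ax²) dx = (2j−1)!!/(4a)^j · √(π/(2a)), odd powers → 0; here √(π/(2a)) = 0.68681.
State is unnormalized: ∫|φ|² dx = 0.54359, and ∫φ*·x²·φ dx = 0.057087, so ⟨x²⟩ = 0.057087 / 0.54359.
⟨x²⟩ = 0.10502.

0.105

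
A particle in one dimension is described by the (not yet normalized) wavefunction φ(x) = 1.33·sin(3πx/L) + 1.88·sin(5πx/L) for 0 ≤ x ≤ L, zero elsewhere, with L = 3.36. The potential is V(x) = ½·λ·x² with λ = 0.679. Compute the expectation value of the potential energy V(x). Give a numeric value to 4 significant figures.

1.437

⟨V⟩ = ∫ V(x)·|φ|² dx / ∫|φ|² dx.
On 0 ≤ x ≤ L (j ≠ l): ∫sin²(jπx/L) dx = L/2, ∫sin(jπx/L)·sin(lπx/L) dx = 0; diagonal moments ∫x·sin²(jπx/L) dx = L²/4, ∫x²·sin²(jπx/L) dx = L³·(1/6 − 1/(4j²π²)); cross terms ∫x·sin(jπx/L)·sin(lπx/L) dx = 0 for j + l even and −4jlL²/(π²(j² − l²)²) for j + l odd, ∫x²·sin(jπx/L)·sin(lπx/L) dx = (−1)^(j+l)·4jlL³/(π²(j² − l²)²); higher powers the same way via product-to-sum and parts.
State is unnormalized: ∫|φ|² dx = 8.9095, and ∫φ*·V(x)·φ dx = 12.802, so ⟨V⟩ = 12.802 / 8.9095.
⟨V⟩ = 1.4369.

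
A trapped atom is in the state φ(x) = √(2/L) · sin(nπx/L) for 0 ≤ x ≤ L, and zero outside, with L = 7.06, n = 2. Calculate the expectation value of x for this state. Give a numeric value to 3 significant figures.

3.53

⟨x⟩ = ∫ x·|φ|² dx (integrals over the domain).
With sin²θ = (1 − cos2θ)/2 on 0 ≤ x ≤ L: ∫sin²(nπx/L) dx = L/2, ∫x·sin²(nπx/L) dx = L²/4, ∫x²·sin²(nπx/L) dx = L³·(1/6 − 1/(4n²π²)); higher powers xᵏ the same way, integrating xᵏ·cos(2nπx/L) by parts.
⟨x⟩ = 3.5300.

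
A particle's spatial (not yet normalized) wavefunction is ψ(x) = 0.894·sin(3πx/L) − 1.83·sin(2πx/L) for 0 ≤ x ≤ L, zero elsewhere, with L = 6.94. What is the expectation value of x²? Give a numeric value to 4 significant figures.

⟨x²⟩ = ∫ x²·|ψ|² dx / ∫|ψ|² dx (integrals over the domain).
On 0 ≤ x ≤ L (j ≠ l): ∫sin²(jπx/L) dx = L/2, ∫sin(jπx/L)·sin(lπx/L) dx = 0; diagonal moments ∫x·sin²(jπx/L) dx = L²/4, ∫x²·sin²(jπx/L) dx = L³·(1/6 − 1/(4j²π²)); cross terms ∫x·sin(jπx/L)·sin(lπx/L) dx = 0 for j + l even and −4jlL²/(π²(j² − l²)²) for j + l odd, ∫x²·sin(jπx/L)·sin(lπx/L) dx = (−1)^(j+l)·4jlL³/(π²(j² − l²)²); higher powers the same way via product-to-sum and parts.
State is unnormalized: ∫|ψ|² dx = 14.394, and ∫ψ*·x²·ψ dx = 329.63, so ⟨x²⟩ = 329.63 / 14.394.
⟨x²⟩ = 22.901.

22.90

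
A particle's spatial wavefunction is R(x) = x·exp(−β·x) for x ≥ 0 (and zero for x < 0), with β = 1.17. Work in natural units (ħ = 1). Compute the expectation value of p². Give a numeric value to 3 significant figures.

1.37

p² R = −ħ² d²R/dx²; ⟨p²⟩ = −ħ² ∫ R*·R'' dx / ∫|R|² dx.
Differentiate x·exp(−β·x) with the product rule; every integrand then reduces to terms xʲ·e^(−2βx) on [0, ∞), with ∫₀^∞ xʲ·e^(−2βx) dx = j!/(2β)^(j+1).
State is unnormalized: ∫|R|² dx = 0.15609, and ∫R*·(−ħ² R'') dx = 0.21368, so ⟨p²⟩ = 0.21368 / 0.15609.
⟨p²⟩ = 1.3689.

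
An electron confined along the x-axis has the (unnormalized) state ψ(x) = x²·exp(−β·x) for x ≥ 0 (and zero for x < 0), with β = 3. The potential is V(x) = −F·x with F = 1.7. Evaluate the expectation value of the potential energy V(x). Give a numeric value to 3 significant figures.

-1.42

⟨V⟩ = ∫ V(x)·|ψ|² dx / ∫|ψ|² dx.
Every integrand reduces to terms xʲ·e^(−2βx) on [0, ∞); use ∫₀^∞ xʲ·e^(−2βx) dx = j!/(2β)^(j+1).
State is unnormalized: ∫|ψ|² dx = 0.0030864, and ∫ψ*·V(x)·ψ dx = -0.0043724, so ⟨V⟩ = -0.0043724 / 0.0030864.
⟨V⟩ = -1.4167.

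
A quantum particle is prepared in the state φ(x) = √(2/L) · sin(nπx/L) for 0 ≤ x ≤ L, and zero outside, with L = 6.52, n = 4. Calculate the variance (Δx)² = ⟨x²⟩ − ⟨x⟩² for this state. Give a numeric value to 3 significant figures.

3.41

Compute ⟨x⟩ and ⟨x²⟩ separately, then (Δx)² = ⟨x²⟩ − ⟨x⟩².
With sin²θ = (1 − cos2θ)/2 on 0 ≤ x ≤ L: ∫sin²(nπx/L) dx = L/2, ∫x·sin²(nπx/L) dx = L²/4, ∫x²·sin²(nπx/L) dx = L³·(1/6 − 1/(4n²π²)); higher powers xᵏ the same way, integrating xᵏ·cos(2nπx/L) by parts.
⟨x⟩ = 3.2600 and ⟨x²⟩ = 14.036.
(Δx)² = 14.036 − (3.2600)² = 3.4079.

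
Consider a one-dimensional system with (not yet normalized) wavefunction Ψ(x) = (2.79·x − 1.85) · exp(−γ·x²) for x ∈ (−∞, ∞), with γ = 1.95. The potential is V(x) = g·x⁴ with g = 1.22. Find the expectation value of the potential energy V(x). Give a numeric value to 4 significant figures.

0.1145

⟨V⟩ = ∫ V(x)·|Ψ|² dx / ∫|Ψ|² dx.
Expand each integrand as polynomial × e^(−2γx²) and use ∫x^(2j)·e^(−2γx²) dx = (2j−1)!!/(4γ)^j · √(π/(2γ)), odd powers → 0; here √(π/(2γ)) = 0.89752.
State is unnormalized: ∫|Ψ|² dx = 3.9674, and ∫Ψ*·V(x)·Ψ dx = 0.45420, so ⟨V⟩ = 0.45420 / 3.9674.
⟨V⟩ = 0.11448.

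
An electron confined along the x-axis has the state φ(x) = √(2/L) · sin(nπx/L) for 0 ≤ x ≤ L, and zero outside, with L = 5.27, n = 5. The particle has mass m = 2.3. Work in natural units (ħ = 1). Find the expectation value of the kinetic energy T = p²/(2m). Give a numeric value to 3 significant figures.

T = −(ħ²/2m) d²/dx², so ⟨T⟩ = −(ħ²/2m) ∫ φ*·φ'' dx; with m = 2.3.
d/dx sin(nπx/L) = (nπ/L)·cos(nπx/L) and d²/dx² sin(nπx/L) = −(nπ/L)²·sin(nπx/L); on 0 ≤ x ≤ L, ∫sin²(nπx/L) dx = L/2 and ∫sin(nπx/L)·cos(nπx/L) dx = 0.
⟨T⟩ = 1.9313.

1.93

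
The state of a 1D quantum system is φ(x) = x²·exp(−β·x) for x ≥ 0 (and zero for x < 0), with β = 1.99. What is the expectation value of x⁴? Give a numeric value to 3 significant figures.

6.70

⟨x⁴⟩ = ∫ x⁴·|φ|² dx / ∫|φ|² dx (integrals over the domain).
Every integrand reduces to terms xʲ·e^(−2βx) on [0, ∞); use ∫₀^∞ xʲ·e^(−2βx) dx = j!/(2β)^(j+1).
State is unnormalized: ∫|φ|² dx = 0.024032, and ∫φ*·x⁴·φ dx = 0.16091, so ⟨x⁴⟩ = 0.16091 / 0.024032.
⟨x⁴⟩ = 6.6954.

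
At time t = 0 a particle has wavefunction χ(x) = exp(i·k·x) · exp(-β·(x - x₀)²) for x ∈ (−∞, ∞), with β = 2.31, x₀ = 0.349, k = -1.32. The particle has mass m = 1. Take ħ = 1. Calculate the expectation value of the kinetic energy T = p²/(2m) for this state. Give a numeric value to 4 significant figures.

T = −(ħ²/2m) d²/dx², so ⟨T⟩ = −(ħ²/2m) ∫ χ*·χ'' dx / ∫|χ|² dx; with m = 1.
Gaussian moments (u = x − x₀): ∫u^(2j)·e^(−2βu²) du = (2j−1)!!/(4β)^j · √(π/(2β)), odd powers integrate to 0; here √(π/(2β)) = 0.82462. Derivatives: χ′ = (ik − 2βu)·χ, χ″ = ((ik − 2βu)² − 2β)·χ; the odd-in-u pieces drop out.
State is unnormalized: ∫|χ|² dx = 0.82462, and ∫χ*·(−ħ²/2m · χ'') dx = 1.6708, so ⟨T⟩ = 1.6708 / 0.82462.
⟨T⟩ = 2.0262.

2.026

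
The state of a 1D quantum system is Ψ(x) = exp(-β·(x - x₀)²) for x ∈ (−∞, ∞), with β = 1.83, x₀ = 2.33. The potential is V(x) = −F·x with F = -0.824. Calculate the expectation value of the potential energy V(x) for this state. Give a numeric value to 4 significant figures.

⟨V⟩ = ∫ V(x)·|Ψ|² dx / ∫|Ψ|² dx.
Gaussian moments (u = x − x₀): ∫u^(2j)·e^(−2βu²) du = (2j−1)!!/(4β)^j · √(π/(2β)), odd powers integrate to 0; here √(π/(2β)) = 0.92648.
State is unnormalized: ∫|Ψ|² dx = 0.92648, and ∫Ψ*·V(x)·Ψ dx = 1.7788, so ⟨V⟩ = 1.7788 / 0.92648.
⟨V⟩ = 1.9199.

1.920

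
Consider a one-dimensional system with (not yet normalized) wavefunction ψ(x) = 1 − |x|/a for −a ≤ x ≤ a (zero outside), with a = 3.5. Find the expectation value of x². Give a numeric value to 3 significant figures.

⟨x²⟩ = ∫ x²·|ψ|² dx / ∫|ψ|² dx (integrals over the domain).
ψ is even, so ∫ over [−a, a] = 2∫₀ᵃ with ψ = 1 − x/a there: ∫₀ᵃ (1 − x/a)² dx = a/3, ∫₀ᵃ x²(1 − x/a)² dx = a³/30, ∫₀ᵃ x⁴(1 − x/a)² dx = a⁵/105.
State is unnormalized: ∫|ψ|² dx = 2.3333, and ∫ψ*·x²·ψ dx = 2.8583, so ⟨x²⟩ = 2.8583 / 2.3333.
⟨x²⟩ = 1.2250.

1.23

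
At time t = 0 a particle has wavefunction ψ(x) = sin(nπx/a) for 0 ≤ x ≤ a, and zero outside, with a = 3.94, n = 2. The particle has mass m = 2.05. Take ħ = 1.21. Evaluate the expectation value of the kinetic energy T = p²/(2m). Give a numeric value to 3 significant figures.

0.908

T = −(ħ²/2m) d²/dx², so ⟨T⟩ = −(ħ²/2m) ∫ ψ*·ψ'' dx / ∫|ψ|² dx; with m = 2.05.
d/dx sin(nπx/a) = (nπ/a)·cos(nπx/a) and d²/dx² sin(nπx/a) = −(nπ/a)²·sin(nπx/a); on 0 ≤ x ≤ a, ∫sin²(nπx/a) dx = a/2 and ∫sin(nπx/a)·cos(nπx/a) dx = 0.
State is unnormalized: ∫|ψ|² dx = 1.9700, and ∫ψ*·(−ħ²/2m · ψ'') dx = 1.7890, so ⟨T⟩ = 1.7890 / 1.9700.
⟨T⟩ = 0.90814.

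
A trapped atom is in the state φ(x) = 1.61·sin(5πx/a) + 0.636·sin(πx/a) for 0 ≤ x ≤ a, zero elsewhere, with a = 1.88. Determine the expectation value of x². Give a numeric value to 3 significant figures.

⟨x²⟩ = ∫ x²·|φ|² dx / ∫|φ|² dx (integrals over the domain).
On 0 ≤ x ≤ a (j ≠ l): ∫sin²(jπx/a) dx = a/2, ∫sin(jπx/a)·sin(lπx/a) dx = 0; diagonal moments ∫x·sin²(jπx/a) dx = a²/4, ∫x²·sin²(jπx/a) dx = a³·(1/6 − 1/(4j²π²)); cross terms ∫x·sin(jπx/a)·sin(lπx/a) dx = 0 for j + l even and −4jla²/(π²(j² − l²)²) for j + l odd, ∫x²·sin(jπx/a)·sin(lπx/a) dx = (−1)^(j+l)·4jla³/(π²(j² − l²)²); higher powers the same way via product-to-sum and parts.
State is unnormalized: ∫|φ|² dx = 2.8168, and ∫φ*·x²·φ dx = 3.2809, so ⟨x²⟩ = 3.2809 / 2.8168.
⟨x²⟩ = 1.1648.

1.16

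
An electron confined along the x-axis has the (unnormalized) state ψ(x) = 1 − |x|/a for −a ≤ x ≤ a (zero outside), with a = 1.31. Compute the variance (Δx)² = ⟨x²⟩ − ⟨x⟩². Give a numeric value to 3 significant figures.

Compute ⟨x⟩ and ⟨x²⟩ separately, then (Δx)² = ⟨x²⟩ − ⟨x⟩².
ψ is even, so ∫ over [−a, a] = 2∫₀ᵃ with ψ = 1 − x/a there: ∫₀ᵃ (1 − x/a)² dx = a/3, ∫₀ᵃ x²(1 − x/a)² dx = a³/30, ∫₀ᵃ x⁴(1 − x/a)² dx = a⁵/105.
Normalization: ∫|ψ|² dx = 0.87333.
⟨x⟩ = 0.0000 and ⟨x²⟩ = 0.17161.
(Δx)² = 0.17161 − (0.0000)² = 0.17161.

0.172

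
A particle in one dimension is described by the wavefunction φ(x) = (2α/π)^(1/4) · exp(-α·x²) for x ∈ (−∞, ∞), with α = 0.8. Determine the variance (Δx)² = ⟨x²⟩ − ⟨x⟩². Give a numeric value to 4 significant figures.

0.3125

Compute ⟨x⟩ and ⟨x²⟩ separately, then (Δx)² = ⟨x²⟩ − ⟨x⟩².
Gaussian moments: ∫x^(2j)·e^(−2αx²) dx = (2j−1)!!/(4α)^j · √(π/(2α)), odd powers integrate to 0; here √(π/(2α)) = 1.4012.
⟨x⟩ = 0.0000 and ⟨x²⟩ = 0.31250.
(Δx)² = 0.31250 − (0.0000)² = 0.31250.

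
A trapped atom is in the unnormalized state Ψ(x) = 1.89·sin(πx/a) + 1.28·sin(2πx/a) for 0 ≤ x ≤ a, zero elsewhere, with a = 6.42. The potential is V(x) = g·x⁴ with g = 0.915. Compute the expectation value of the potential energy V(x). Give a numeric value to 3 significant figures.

⟨V⟩ = ∫ V(x)·|Ψ|² dx / ∫|Ψ|² dx.
On 0 ≤ x ≤ a (j ≠ l): ∫sin²(jπx/a) dx = a/2, ∫sin(jπx/a)·sin(lπx/a) dx = 0; diagonal moments ∫x·sin²(jπx/a) dx = a²/4, ∫x²·sin²(jπx/a) dx = a³·(1/6 − 1/(4j²π²)); cross terms ∫x·sin(jπx/a)·sin(lπx/a) dx = 0 for j + l even and −4jla²/(π²(j² − l²)²) for j + l odd, ∫x²·sin(jπx/a)·sin(lπx/a) dx = (−1)^(j+l)·4jla³/(π²(j² − l²)²); higher powers the same way via product-to-sum and parts.
State is unnormalized: ∫|Ψ|² dx = 16.726, and ∫Ψ*·V(x)·Ψ dx = 646.60, so ⟨V⟩ = 646.60 / 16.726.
⟨V⟩ = 38.659.

38.7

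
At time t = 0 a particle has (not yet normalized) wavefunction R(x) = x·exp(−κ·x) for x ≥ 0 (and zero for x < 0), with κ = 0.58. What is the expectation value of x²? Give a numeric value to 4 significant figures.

8.918

⟨x²⟩ = ∫ x²·|R|² dx / ∫|R|² dx (integrals over the domain).
Every integrand reduces to terms xʲ·e^(−2κx) on [0, ∞); use ∫₀^∞ xʲ·e^(−2κx) dx = j!/(2κ)^(j+1).
State is unnormalized: ∫|R|² dx = 1.2813, and ∫R*·x²·R dx = 11.427, so ⟨x²⟩ = 11.427 / 1.2813.
⟨x²⟩ = 8.9180.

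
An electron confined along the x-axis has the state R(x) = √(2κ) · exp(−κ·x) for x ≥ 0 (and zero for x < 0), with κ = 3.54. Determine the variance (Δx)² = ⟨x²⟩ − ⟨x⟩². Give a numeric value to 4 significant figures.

0.01995

Compute ⟨x⟩ and ⟨x²⟩ separately, then (Δx)² = ⟨x²⟩ − ⟨x⟩².
Every integrand reduces to terms xʲ·e^(−2κx) on [0, ∞); use ∫₀^∞ xʲ·e^(−2κx) dx = j!/(2κ)^(j+1).
⟨x⟩ = 0.14124 and ⟨x²⟩ = 0.039899.
(Δx)² = 0.039899 − (0.14124)² = 0.019950.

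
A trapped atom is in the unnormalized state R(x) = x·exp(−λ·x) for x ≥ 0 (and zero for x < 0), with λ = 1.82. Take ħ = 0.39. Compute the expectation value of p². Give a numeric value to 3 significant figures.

p² R = −ħ² d²R/dx²; ⟨p²⟩ = −ħ² ∫ R*·R'' dx / ∫|R|² dx.
Differentiate x·exp(−λ·x) with the product rule; every integrand then reduces to terms xʲ·e^(−2λx) on [0, ∞), with ∫₀^∞ xʲ·e^(−2λx) dx = j!/(2λ)^(j+1).
State is unnormalized: ∫|R|² dx = 0.041469, and ∫R*·(−ħ² R'') dx = 0.020893, so ⟨p²⟩ = 0.020893 / 0.041469.
⟨p²⟩ = 0.50382.

0.504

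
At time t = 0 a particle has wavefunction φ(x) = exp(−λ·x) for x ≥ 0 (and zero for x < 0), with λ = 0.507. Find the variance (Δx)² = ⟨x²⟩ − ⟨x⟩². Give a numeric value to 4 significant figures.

0.9726

Compute ⟨x⟩ and ⟨x²⟩ separately, then (Δx)² = ⟨x²⟩ − ⟨x⟩².
Every integrand reduces to terms xʲ·e^(−2λx) on [0, ∞); use ∫₀^∞ xʲ·e^(−2λx) dx = j!/(2λ)^(j+1).
Normalization: ∫|φ|² dx = 0.98619.
⟨x⟩ = 0.98619 and ⟨x²⟩ = 1.9452.
(Δx)² = 1.9452 − (0.98619)² = 0.97258.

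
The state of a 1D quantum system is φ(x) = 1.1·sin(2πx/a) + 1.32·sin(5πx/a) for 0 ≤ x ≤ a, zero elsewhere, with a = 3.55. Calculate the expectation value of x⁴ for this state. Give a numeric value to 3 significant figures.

24.5

⟨x⁴⟩ = ∫ x⁴·|φ|² dx / ∫|φ|² dx (integrals over the domain).
On 0 ≤ x ≤ a (j ≠ l): ∫sin²(jπx/a) dx = a/2, ∫sin(jπx/a)·sin(lπx/a) dx = 0; diagonal moments ∫x·sin²(jπx/a) dx = a²/4, ∫x²·sin²(jπx/a) dx = a³·(1/6 − 1/(4j²π²)); cross terms ∫x·sin(jπx/a)·sin(lπx/a) dx = 0 for j + l even and −4jla²/(π²(j² − l²)²) for j + l odd, ∫x²·sin(jπx/a)·sin(lπx/a) dx = (−1)^(j+l)·4jla³/(π²(j² − l²)²); higher powers the same way via product-to-sum and parts.
State is unnormalized: ∫|φ|² dx = 5.2405, and ∫φ*·x⁴·φ dx = 128.48, so ⟨x⁴⟩ = 128.48 / 5.2405.
⟨x⁴⟩ = 24.517.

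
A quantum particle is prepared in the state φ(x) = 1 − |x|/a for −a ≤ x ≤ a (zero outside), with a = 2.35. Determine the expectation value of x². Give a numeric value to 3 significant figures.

0.552

⟨x²⟩ = ∫ x²·|φ|² dx / ∫|φ|² dx (integrals over the domain).
φ is even, so ∫ over [−a, a] = 2∫₀ᵃ with φ = 1 − x/a there: ∫₀ᵃ (1 − x/a)² dx = a/3, ∫₀ᵃ x²(1 − x/a)² dx = a³/30, ∫₀ᵃ x⁴(1 − x/a)² dx = a⁵/105.
State is unnormalized: ∫|φ|² dx = 1.5667, and ∫φ*·x²·φ dx = 0.86519, so ⟨x²⟩ = 0.86519 / 1.5667.
⟨x²⟩ = 0.55225.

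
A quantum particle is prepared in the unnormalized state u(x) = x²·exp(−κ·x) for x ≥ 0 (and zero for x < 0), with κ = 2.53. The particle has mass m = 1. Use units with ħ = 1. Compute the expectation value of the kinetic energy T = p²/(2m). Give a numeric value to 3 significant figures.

1.07

T = −(ħ²/2m) d²/dx², so ⟨T⟩ = −(ħ²/2m) ∫ u*·u'' dx / ∫|u|² dx; with m = 1.
Differentiate x²·exp(−κ·x) with the product rule; every integrand then reduces to terms xʲ·e^(−2κx) on [0, ∞), with ∫₀^∞ xʲ·e^(−2κx) dx = j!/(2κ)^(j+1).
State is unnormalized: ∫|u|² dx = 0.0072353, and ∫u*·(−ħ²/2m · u'') dx = 0.0077188, so ⟨T⟩ = 0.0077188 / 0.0072353.
⟨T⟩ = 1.0668.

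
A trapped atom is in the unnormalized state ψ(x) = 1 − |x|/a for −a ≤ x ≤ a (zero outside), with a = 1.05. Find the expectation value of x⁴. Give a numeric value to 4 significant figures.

⟨x⁴⟩ = ∫ x⁴·|ψ|² dx / ∫|ψ|² dx (integrals over the domain).
ψ is even, so ∫ over [−a, a] = 2∫₀ᵃ with ψ = 1 − x/a there: ∫₀ᵃ (1 − x/a)² dx = a/3, ∫₀ᵃ x²(1 − x/a)² dx = a³/30, ∫₀ᵃ x⁴(1 − x/a)² dx = a⁵/105.
State is unnormalized: ∫|ψ|² dx = 0.70000, and ∫ψ*·x⁴·ψ dx = 0.024310, so ⟨x⁴⟩ = 0.024310 / 0.70000.
⟨x⁴⟩ = 0.034729.

0.03473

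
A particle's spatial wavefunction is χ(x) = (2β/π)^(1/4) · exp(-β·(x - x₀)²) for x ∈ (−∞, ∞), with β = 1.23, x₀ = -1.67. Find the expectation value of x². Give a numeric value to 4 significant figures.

⟨x²⟩ = ∫ x²·|χ|² dx (integrals over the domain).
Gaussian moments (u = x − x₀): ∫u^(2j)·e^(−2βu²) du = (2j−1)!!/(4β)^j · √(π/(2β)), odd powers integrate to 0; here √(π/(2β)) = 1.1301.
⟨x²⟩ = 2.9922.

2.992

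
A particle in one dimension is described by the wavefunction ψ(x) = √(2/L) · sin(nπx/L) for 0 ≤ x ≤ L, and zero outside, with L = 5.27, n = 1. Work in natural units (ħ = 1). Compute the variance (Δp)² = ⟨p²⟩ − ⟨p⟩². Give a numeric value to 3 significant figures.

Compute ⟨p⟩ and ⟨p²⟩ separately; (Δp)² = ⟨p²⟩ − ⟨p⟩².
d/dx sin(nπx/L) = (nπ/L)·cos(nπx/L) and d²/dx² sin(nπx/L) = −(nπ/L)²·sin(nπx/L); on 0 ≤ x ≤ L, ∫sin²(nπx/L) dx = L/2 and ∫sin(nπx/L)·cos(nπx/L) dx = 0.
⟨p⟩ = 0.0000 and ⟨p²⟩ = 0.35537.
(Δp)² = 0.35537 − (0.0000)² = 0.35537.

0.355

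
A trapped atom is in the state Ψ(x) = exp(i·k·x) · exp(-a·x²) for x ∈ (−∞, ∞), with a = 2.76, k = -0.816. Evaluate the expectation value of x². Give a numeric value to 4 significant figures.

⟨x²⟩ = ∫ x²·|Ψ|² dx / ∫|Ψ|² dx (integrals over the domain).
Gaussian moments: ∫x^(2j)·e^(−2ax²) dx = (2j−1)!!/(4a)^j · √(π/(2a)), odd powers integrate to 0; here √(π/(2a)) = 0.75441.
State is unnormalized: ∫|Ψ|² dx = 0.75441, and ∫Ψ*·x²·Ψ dx = 0.068334, so ⟨x²⟩ = 0.068334 / 0.75441.
⟨x²⟩ = 0.090580.

0.09058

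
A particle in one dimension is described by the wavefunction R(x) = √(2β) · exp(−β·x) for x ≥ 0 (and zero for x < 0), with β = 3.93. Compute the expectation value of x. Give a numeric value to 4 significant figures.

0.1272

⟨x⟩ = ∫ x·|R|² dx (integrals over the domain).
Every integrand reduces to terms xʲ·e^(−2βx) on [0, ∞); use ∫₀^∞ xʲ·e^(−2βx) dx = j!/(2β)^(j+1).
⟨x⟩ = 0.12723.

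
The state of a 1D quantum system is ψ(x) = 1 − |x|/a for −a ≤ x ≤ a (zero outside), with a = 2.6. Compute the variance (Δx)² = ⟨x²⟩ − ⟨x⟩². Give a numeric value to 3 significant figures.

Compute ⟨x⟩ and ⟨x²⟩ separately, then (Δx)² = ⟨x²⟩ − ⟨x⟩².
ψ is even, so ∫ over [−a, a] = 2∫₀ᵃ with ψ = 1 − x/a there: ∫₀ᵃ (1 − x/a)² dx = a/3, ∫₀ᵃ x²(1 − x/a)² dx = a³/30, ∫₀ᵃ x⁴(1 − x/a)² dx = a⁵/105.
Normalization: ∫|ψ|² dx = 1.7333.
⟨x⟩ = 0.0000 and ⟨x²⟩ = 0.67600.
(Δx)² = 0.67600 − (0.0000)² = 0.67600.

0.676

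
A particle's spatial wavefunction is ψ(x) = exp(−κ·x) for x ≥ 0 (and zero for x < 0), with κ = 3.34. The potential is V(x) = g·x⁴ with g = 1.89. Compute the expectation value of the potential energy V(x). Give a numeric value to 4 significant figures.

0.02278

⟨V⟩ = ∫ V(x)·|ψ|² dx / ∫|ψ|² dx.
Every integrand reduces to terms xʲ·e^(−2κx) on [0, ∞); use ∫₀^∞ xʲ·e^(−2κx) dx = j!/(2κ)^(j+1).
State is unnormalized: ∫|ψ|² dx = 0.14970, and ∫ψ*·V(x)·ψ dx = 0.0034103, so ⟨V⟩ = 0.0034103 / 0.14970.
⟨V⟩ = 0.022781.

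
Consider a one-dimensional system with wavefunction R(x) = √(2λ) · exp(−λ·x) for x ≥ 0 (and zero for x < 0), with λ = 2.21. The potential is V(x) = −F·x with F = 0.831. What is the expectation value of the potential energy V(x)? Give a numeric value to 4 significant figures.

⟨V⟩ = ∫ V(x)·|R|² dx.
Every integrand reduces to terms xʲ·e^(−2λx) on [0, ∞); use ∫₀^∞ xʲ·e^(−2λx) dx = j!/(2λ)^(j+1).
⟨V⟩ = -0.18801.

-0.1880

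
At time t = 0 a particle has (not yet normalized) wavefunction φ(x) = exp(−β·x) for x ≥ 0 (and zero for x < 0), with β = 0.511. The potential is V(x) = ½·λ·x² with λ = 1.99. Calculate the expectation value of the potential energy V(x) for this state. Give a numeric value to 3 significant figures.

1.91

⟨V⟩ = ∫ V(x)·|φ|² dx / ∫|φ|² dx.
Every integrand reduces to terms xʲ·e^(−2βx) on [0, ∞); use ∫₀^∞ xʲ·e^(−2βx) dx = j!/(2β)^(j+1).
State is unnormalized: ∫|φ|² dx = 0.97847, and ∫φ*·V(x)·φ dx = 1.8642, so ⟨V⟩ = 1.8642 / 0.97847.
⟨V⟩ = 1.9052.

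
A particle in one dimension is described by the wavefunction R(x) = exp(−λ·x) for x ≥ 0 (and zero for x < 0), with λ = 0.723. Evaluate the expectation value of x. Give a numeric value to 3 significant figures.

0.692

⟨x⟩ = ∫ x·|R|² dx / ∫|R|² dx (integrals over the domain).
Every integrand reduces to terms xʲ·e^(−2λx) on [0, ∞); use ∫₀^∞ xʲ·e^(−2λx) dx = j!/(2λ)^(j+1).
State is unnormalized: ∫|R|² dx = 0.69156, and ∫R*·x·R dx = 0.47826, so ⟨x⟩ = 0.47826 / 0.69156.
⟨x⟩ = 0.69156.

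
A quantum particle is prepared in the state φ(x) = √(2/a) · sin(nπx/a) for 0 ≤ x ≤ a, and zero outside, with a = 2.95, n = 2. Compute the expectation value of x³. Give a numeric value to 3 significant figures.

⟨x³⟩ = ∫ x³·|φ|² dx (integrals over the domain).
With sin²θ = (1 − cos2θ)/2 on 0 ≤ x ≤ a: ∫sin²(nπx/a) dx = a/2, ∫x·sin²(nπx/a) dx = a²/4, ∫x²·sin²(nπx/a) dx = a³·(1/6 − 1/(4n²π²)); higher powers xᵏ the same way, integrating xᵏ·cos(2nπx/a) by parts.
⟨x³⟩ = 5.9304.

5.93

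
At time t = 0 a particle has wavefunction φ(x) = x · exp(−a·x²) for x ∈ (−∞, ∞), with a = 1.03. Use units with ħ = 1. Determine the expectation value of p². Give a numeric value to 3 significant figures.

3.09

p² φ = −ħ² d²φ/dx²; ⟨p²⟩ = −ħ² ∫ φ*·φ'' dx / ∫|φ|² dx.
Expand each integrand as polynomial × e^(−2ax²) and use ∫x^(2j)·e^(−2ax²) dx = (2j−1)!!/(4a)^j · √(π/(2a)), odd powers → 0; here √(π/(2a)) = 1.2349. Differentiate with the product rule, d/dx e^(−ax²) = −2ax·e^(−ax²).
State is unnormalized: ∫|φ|² dx = 0.29974, and ∫φ*·(−ħ² φ'') dx = 0.92620, so ⟨p²⟩ = 0.92620 / 0.29974.
⟨p²⟩ = 3.0900.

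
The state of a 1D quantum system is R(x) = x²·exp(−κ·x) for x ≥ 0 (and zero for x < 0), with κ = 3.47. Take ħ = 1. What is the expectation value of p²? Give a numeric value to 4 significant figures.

4.014

p² R = −ħ² d²R/dx²; ⟨p²⟩ = −ħ² ∫ R*·R'' dx / ∫|R|² dx.
Differentiate x²·exp(−κ·x) with the product rule; every integrand then reduces to terms xʲ·e^(−2κx) on [0, ∞), with ∫₀^∞ xʲ·e^(−2κx) dx = j!/(2κ)^(j+1).
State is unnormalized: ∫|R|² dx = 0.0014908, and ∫R*·(−ħ² R'') dx = 0.0059834, so ⟨p²⟩ = 0.0059834 / 0.0014908.
⟨p²⟩ = 4.0136.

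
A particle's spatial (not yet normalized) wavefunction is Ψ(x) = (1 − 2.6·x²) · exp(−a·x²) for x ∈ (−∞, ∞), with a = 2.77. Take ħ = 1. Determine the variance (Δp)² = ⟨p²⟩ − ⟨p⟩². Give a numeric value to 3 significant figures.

Compute ⟨p⟩ and ⟨p²⟩ separately; (Δp)² = ⟨p²⟩ − ⟨p⟩².
Expand each integrand as polynomial × e^(−2ax²) and use ∫x^(2j)·e^(−2ax²) dx = (2j−1)!!/(4a)^j · √(π/(2a)), odd powers → 0; here √(π/(2a)) = 0.75304. Differentiate with the product rule, d/dx e^(−ax²) = −2ax·e^(−ax²).
Normalization: ∫|Ψ|² dx = 0.52403.
⟨p⟩ = 0.0000 and ⟨p²⟩ = 7.3830.
(Δp)² = 7.3830 − (0.0000)² = 7.3830.

7.38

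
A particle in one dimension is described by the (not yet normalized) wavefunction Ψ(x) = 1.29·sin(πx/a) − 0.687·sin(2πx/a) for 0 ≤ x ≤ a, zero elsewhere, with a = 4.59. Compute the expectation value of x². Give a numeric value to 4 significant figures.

⟨x²⟩ = ∫ x²·|Ψ|² dx / ∫|Ψ|² dx (integrals over the domain).
On 0 ≤ x ≤ a (j ≠ l): ∫sin²(jπx/a) dx = a/2, ∫sin(jπx/a)·sin(lπx/a) dx = 0; diagonal moments ∫x·sin²(jπx/a) dx = a²/4, ∫x²·sin²(jπx/a) dx = a³·(1/6 − 1/(4j²π²)); cross terms ∫x·sin(jπx/a)·sin(lπx/a) dx = 0 for j + l even and −4jla²/(π²(j² − l²)²) for j + l odd, ∫x²·sin(jπx/a)·sin(lπx/a) dx = (−1)^(j+l)·4jla³/(π²(j² − l²)²); higher powers the same way via product-to-sum and parts.
State is unnormalized: ∫|Ψ|² dx = 4.9023, and ∫Ψ*·x²·Ψ dx = 45.499, so ⟨x²⟩ = 45.499 / 4.9023.
⟨x²⟩ = 9.2812.

9.281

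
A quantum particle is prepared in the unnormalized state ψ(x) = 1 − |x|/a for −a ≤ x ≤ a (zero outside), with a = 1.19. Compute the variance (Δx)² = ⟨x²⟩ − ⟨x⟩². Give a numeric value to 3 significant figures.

Compute ⟨x⟩ and ⟨x²⟩ separately, then (Δx)² = ⟨x²⟩ − ⟨x⟩².
ψ is even, so ∫ over [−a, a] = 2∫₀ᵃ with ψ = 1 − x/a there: ∫₀ᵃ (1 − x/a)² dx = a/3, ∫₀ᵃ x²(1 − x/a)² dx = a³/30, ∫₀ᵃ x⁴(1 − x/a)² dx = a⁵/105.
Normalization: ∫|ψ|² dx = 0.79333.
⟨x⟩ = 0.0000 and ⟨x²⟩ = 0.14161.
(Δx)² = 0.14161 − (0.0000)² = 0.14161.

0.142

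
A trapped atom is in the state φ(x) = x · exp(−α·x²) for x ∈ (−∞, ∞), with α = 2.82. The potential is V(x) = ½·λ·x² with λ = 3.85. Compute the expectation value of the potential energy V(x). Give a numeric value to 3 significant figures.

⟨V⟩ = ∫ V(x)·|φ|² dx / ∫|φ|² dx.
Expand each integrand as polynomial × e^(−2αx²) and use ∫x^(2j)·e^(−2αx²) dx = (2j−1)!!/(4α)^j · √(π/(2α)), odd powers → 0; here √(π/(2α)) = 0.74634.
State is unnormalized: ∫|φ|² dx = 0.066165, and ∫φ*·V(x)·φ dx = 0.033874, so ⟨V⟩ = 0.033874 / 0.066165.
⟨V⟩ = 0.51197.

0.512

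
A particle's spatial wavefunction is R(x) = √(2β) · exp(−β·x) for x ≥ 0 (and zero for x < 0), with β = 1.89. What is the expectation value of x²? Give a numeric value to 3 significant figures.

⟨x²⟩ = ∫ x²·|R|² dx (integrals over the domain).
Every integrand reduces to terms xʲ·e^(−2βx) on [0, ∞); use ∫₀^∞ xʲ·e^(−2βx) dx = j!/(2β)^(j+1).
⟨x²⟩ = 0.13997.

0.140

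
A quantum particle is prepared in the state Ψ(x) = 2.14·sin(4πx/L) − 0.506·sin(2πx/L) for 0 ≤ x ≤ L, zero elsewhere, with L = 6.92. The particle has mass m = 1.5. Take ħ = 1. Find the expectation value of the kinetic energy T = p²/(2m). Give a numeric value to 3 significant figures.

T = −(ħ²/2m) d²/dx², so ⟨T⟩ = −(ħ²/2m) ∫ Ψ*·Ψ'' dx / ∫|Ψ|² dx; with m = 1.5.
d²/dx² sin(jπx/L) = −(jπ/L)²·sin(jπx/L); on 0 ≤ x ≤ L, ∫sin²(jπx/L) dx = L/2 and ∫sin(jπx/L)·sin(lπx/L) dx = 0 for j ≠ l, so only diagonal terms survive in ∫|Ψ|² and ∫Ψ·Ψ″; ∫Ψ·Ψ′ dx = [Ψ²/2] between the walls = 0.
State is unnormalized: ∫|Ψ|² dx = 16.731, and ∫Ψ*·(−ħ²/2m · Ψ'') dx = 17.661, so ⟨T⟩ = 17.661 / 16.731.
⟨T⟩ = 1.0556.

1.06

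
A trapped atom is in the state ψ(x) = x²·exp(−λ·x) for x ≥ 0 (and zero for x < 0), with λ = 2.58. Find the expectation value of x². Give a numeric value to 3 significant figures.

1.13

⟨x²⟩ = ∫ x²·|ψ|² dx / ∫|ψ|² dx (integrals over the domain).
Every integrand reduces to terms xʲ·e^(−2λx) on [0, ∞); use ∫₀^∞ xʲ·e^(−2λx) dx = j!/(2λ)^(j+1).
State is unnormalized: ∫|ψ|² dx = 0.0065609, and ∫ψ*·x²·ψ dx = 0.0073924, so ⟨x²⟩ = 0.0073924 / 0.0065609.
⟨x²⟩ = 1.1267.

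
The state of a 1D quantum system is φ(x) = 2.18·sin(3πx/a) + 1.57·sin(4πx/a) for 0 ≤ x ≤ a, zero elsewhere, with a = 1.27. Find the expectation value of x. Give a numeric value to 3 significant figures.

⟨x⟩ = ∫ x·|φ|² dx / ∫|φ|² dx (integrals over the domain).
On 0 ≤ x ≤ a (j ≠ l): ∫sin²(jπx/a) dx = a/2, ∫sin(jπx/a)·sin(lπx/a) dx = 0; diagonal moments ∫x·sin²(jπx/a) dx = a²/4, ∫x²·sin²(jπx/a) dx = a³·(1/6 − 1/(4j²π²)); cross terms ∫x·sin(jπx/a)·sin(lπx/a) dx = 0 for j + l even and −4jla²/(π²(j² − l²)²) for j + l odd, ∫x²·sin(jπx/a)·sin(lπx/a) dx = (−1)^(j+l)·4jla³/(π²(j² − l²)²); higher powers the same way via product-to-sum and parts.
State is unnormalized: ∫|φ|² dx = 4.5830, and ∫φ*·x·φ dx = 1.8144, so ⟨x⟩ = 1.8144 / 4.5830.
⟨x⟩ = 0.39589.

0.396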